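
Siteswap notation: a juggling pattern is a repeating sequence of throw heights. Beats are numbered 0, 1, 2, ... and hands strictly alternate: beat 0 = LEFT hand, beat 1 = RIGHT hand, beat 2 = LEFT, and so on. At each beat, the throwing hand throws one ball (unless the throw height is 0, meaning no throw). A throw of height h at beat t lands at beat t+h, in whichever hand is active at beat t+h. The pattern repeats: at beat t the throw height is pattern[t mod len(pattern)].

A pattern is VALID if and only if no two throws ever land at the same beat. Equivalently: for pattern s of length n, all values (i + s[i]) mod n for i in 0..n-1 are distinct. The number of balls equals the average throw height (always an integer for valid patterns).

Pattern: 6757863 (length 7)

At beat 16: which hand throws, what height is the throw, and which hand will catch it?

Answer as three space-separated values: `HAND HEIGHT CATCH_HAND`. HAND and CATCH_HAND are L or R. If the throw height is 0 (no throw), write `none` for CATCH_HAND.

Beat 16: 16 mod 2 = 0, so hand = L
Throw height = pattern[16 mod 7] = pattern[2] = 5
Lands at beat 16+5=21, 21 mod 2 = 1, so catch hand = R

Answer: L 5 R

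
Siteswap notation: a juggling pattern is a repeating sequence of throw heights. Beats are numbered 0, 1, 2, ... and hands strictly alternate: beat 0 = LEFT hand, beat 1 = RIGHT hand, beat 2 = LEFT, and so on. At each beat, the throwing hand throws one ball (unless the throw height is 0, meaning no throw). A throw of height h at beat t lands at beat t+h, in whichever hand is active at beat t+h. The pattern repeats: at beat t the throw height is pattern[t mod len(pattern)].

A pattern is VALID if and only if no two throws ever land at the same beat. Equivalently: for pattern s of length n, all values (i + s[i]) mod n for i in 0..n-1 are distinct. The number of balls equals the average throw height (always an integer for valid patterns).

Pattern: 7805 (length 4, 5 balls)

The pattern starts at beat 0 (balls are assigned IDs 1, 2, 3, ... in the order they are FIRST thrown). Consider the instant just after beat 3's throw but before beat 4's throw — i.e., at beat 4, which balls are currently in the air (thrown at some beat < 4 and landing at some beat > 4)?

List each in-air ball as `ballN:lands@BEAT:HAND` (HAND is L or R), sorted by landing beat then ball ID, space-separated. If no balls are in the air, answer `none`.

Beat 0 (L): throw ball1 h=7 -> lands@7:R; in-air after throw: [b1@7:R]
Beat 1 (R): throw ball2 h=8 -> lands@9:R; in-air after throw: [b1@7:R b2@9:R]
Beat 3 (R): throw ball3 h=5 -> lands@8:L; in-air after throw: [b1@7:R b3@8:L b2@9:R]
Beat 4 (L): throw ball4 h=7 -> lands@11:R; in-air after throw: [b1@7:R b3@8:L b2@9:R b4@11:R]

Answer: ball1:lands@7:R ball3:lands@8:L ball2:lands@9:R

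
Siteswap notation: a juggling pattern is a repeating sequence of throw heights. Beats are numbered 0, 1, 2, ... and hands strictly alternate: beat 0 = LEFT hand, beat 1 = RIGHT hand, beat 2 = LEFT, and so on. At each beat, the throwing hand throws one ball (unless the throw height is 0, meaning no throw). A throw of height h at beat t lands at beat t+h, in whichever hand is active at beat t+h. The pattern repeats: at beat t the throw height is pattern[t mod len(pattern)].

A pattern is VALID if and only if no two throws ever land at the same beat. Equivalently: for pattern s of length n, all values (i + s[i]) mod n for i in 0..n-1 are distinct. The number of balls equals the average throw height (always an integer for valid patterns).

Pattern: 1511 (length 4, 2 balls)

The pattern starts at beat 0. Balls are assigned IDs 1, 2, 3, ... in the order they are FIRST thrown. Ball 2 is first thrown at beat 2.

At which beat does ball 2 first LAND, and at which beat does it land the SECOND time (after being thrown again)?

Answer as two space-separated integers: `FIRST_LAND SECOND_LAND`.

Answer: 3 4

Derivation:
Beat 0 (L): throw ball1 h=1 -> lands@1:R; in-air after throw: [b1@1:R]
Beat 1 (R): throw ball1 h=5 -> lands@6:L; in-air after throw: [b1@6:L]
Beat 2 (L): throw ball2 h=1 -> lands@3:R; in-air after throw: [b2@3:R b1@6:L]
Beat 3 (R): throw ball2 h=1 -> lands@4:L; in-air after throw: [b2@4:L b1@6:L]
Beat 4 (L): throw ball2 h=1 -> lands@5:R; in-air after throw: [b2@5:R b1@6:L]
Ball 2: thrown@2 h=1 -> first land @3; rethrown@3 h=1 -> second land @4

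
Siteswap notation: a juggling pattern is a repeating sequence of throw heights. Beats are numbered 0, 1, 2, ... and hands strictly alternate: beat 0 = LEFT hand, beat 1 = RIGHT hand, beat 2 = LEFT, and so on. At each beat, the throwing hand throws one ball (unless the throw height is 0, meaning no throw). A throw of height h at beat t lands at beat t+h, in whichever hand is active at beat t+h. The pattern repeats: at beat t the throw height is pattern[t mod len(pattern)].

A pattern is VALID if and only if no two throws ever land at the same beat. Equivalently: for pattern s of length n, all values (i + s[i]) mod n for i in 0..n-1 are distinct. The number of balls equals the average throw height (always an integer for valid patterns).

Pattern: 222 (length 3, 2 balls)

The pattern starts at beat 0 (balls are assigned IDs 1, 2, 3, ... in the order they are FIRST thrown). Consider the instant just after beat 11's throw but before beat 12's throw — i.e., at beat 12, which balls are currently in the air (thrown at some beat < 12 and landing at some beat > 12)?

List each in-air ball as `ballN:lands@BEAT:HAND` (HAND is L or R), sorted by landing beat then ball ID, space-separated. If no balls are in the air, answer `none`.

Answer: ball2:lands@13:R

Derivation:
Beat 0 (L): throw ball1 h=2 -> lands@2:L; in-air after throw: [b1@2:L]
Beat 1 (R): throw ball2 h=2 -> lands@3:R; in-air after throw: [b1@2:L b2@3:R]
Beat 2 (L): throw ball1 h=2 -> lands@4:L; in-air after throw: [b2@3:R b1@4:L]
Beat 3 (R): throw ball2 h=2 -> lands@5:R; in-air after throw: [b1@4:L b2@5:R]
Beat 4 (L): throw ball1 h=2 -> lands@6:L; in-air after throw: [b2@5:R b1@6:L]
Beat 5 (R): throw ball2 h=2 -> lands@7:R; in-air after throw: [b1@6:L b2@7:R]
Beat 6 (L): throw ball1 h=2 -> lands@8:L; in-air after throw: [b2@7:R b1@8:L]
Beat 7 (R): throw ball2 h=2 -> lands@9:R; in-air after throw: [b1@8:L b2@9:R]
Beat 8 (L): throw ball1 h=2 -> lands@10:L; in-air after throw: [b2@9:R b1@10:L]
Beat 9 (R): throw ball2 h=2 -> lands@11:R; in-air after throw: [b1@10:L b2@11:R]
Beat 10 (L): throw ball1 h=2 -> lands@12:L; in-air after throw: [b2@11:R b1@12:L]
Beat 11 (R): throw ball2 h=2 -> lands@13:R; in-air after throw: [b1@12:L b2@13:R]
Beat 12 (L): throw ball1 h=2 -> lands@14:L; in-air after throw: [b2@13:R b1@14:L]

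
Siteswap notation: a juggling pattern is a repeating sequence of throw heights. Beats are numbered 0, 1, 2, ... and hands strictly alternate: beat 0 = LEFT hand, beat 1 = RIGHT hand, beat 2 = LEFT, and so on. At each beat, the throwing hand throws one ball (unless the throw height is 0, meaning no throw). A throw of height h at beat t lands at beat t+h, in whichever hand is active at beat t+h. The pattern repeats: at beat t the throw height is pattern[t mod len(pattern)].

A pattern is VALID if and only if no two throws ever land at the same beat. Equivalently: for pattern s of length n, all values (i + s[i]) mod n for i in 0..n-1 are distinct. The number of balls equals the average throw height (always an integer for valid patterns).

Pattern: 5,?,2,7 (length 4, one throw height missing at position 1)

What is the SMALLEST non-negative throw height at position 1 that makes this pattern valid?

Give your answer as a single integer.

Answer: 2

Derivation:
i=0: (0 + 5) mod 4 = 1
i=1: s[i]=? (unknown)
i=2: (2 + 2) mod 4 = 0
i=3: (3 + 7) mod 4 = 2
Known residues: [0, 1, 2]; need a permutation of 0..3, so missing residue r = 3
Need (1 + s) mod 4 = 3; smallest s = (3 - 1) mod 4 = 2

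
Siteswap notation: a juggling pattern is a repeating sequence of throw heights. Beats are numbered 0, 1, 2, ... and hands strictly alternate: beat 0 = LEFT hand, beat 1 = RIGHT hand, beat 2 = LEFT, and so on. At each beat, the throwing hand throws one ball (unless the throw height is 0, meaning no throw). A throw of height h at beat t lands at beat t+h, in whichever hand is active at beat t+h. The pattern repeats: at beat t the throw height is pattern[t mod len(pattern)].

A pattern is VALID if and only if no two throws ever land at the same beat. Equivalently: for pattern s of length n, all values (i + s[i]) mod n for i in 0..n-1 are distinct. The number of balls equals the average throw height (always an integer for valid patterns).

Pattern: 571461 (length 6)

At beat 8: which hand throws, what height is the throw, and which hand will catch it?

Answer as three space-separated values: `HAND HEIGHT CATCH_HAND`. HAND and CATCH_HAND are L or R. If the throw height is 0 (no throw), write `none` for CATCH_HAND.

Beat 8: 8 mod 2 = 0, so hand = L
Throw height = pattern[8 mod 6] = pattern[2] = 1
Lands at beat 8+1=9, 9 mod 2 = 1, so catch hand = R

Answer: L 1 R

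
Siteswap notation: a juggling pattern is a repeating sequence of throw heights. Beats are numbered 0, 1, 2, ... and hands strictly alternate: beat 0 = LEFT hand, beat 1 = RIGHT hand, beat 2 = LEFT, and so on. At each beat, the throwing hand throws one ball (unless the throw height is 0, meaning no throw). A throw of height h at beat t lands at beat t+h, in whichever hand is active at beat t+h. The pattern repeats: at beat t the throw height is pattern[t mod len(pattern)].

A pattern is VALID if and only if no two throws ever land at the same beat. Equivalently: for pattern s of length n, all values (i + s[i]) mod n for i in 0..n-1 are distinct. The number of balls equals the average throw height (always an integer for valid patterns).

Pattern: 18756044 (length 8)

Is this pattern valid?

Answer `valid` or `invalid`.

Answer: invalid

Derivation:
i=0: (i + s[i]) mod n = (0 + 1) mod 8 = 1
i=1: (i + s[i]) mod n = (1 + 8) mod 8 = 1
i=2: (i + s[i]) mod n = (2 + 7) mod 8 = 1
i=3: (i + s[i]) mod n = (3 + 5) mod 8 = 0
i=4: (i + s[i]) mod n = (4 + 6) mod 8 = 2
i=5: (i + s[i]) mod n = (5 + 0) mod 8 = 5
i=6: (i + s[i]) mod n = (6 + 4) mod 8 = 2
i=7: (i + s[i]) mod n = (7 + 4) mod 8 = 3
Residues: [1, 1, 1, 0, 2, 5, 2, 3], distinct: False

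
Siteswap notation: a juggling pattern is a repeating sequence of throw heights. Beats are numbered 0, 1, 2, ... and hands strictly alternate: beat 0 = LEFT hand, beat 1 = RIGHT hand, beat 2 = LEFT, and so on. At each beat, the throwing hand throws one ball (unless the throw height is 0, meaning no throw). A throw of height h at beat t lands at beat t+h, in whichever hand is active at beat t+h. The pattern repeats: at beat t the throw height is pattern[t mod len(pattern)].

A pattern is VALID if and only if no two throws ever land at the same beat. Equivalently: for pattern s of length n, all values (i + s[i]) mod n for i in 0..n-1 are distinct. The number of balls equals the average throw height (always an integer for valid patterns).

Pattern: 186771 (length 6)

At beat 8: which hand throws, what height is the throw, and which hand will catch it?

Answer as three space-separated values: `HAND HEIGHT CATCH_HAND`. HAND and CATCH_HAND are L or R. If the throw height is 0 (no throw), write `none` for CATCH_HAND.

Beat 8: 8 mod 2 = 0, so hand = L
Throw height = pattern[8 mod 6] = pattern[2] = 6
Lands at beat 8+6=14, 14 mod 2 = 0, so catch hand = L

Answer: L 6 L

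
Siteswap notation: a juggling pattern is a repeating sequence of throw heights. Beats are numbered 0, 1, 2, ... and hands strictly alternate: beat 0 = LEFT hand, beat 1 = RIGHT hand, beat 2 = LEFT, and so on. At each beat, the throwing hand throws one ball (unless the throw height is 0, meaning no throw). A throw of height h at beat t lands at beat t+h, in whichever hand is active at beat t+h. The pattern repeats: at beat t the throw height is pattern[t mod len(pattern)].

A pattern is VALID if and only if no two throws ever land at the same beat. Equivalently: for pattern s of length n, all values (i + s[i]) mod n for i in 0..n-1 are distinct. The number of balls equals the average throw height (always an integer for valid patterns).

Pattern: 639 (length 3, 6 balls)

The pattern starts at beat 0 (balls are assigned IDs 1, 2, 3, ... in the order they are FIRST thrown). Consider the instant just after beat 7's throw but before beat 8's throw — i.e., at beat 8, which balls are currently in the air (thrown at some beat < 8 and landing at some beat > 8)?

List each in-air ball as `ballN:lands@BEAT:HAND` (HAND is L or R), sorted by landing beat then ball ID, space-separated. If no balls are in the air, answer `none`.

Answer: ball4:lands@9:R ball2:lands@10:L ball3:lands@11:R ball1:lands@12:L ball5:lands@14:L

Derivation:
Beat 0 (L): throw ball1 h=6 -> lands@6:L; in-air after throw: [b1@6:L]
Beat 1 (R): throw ball2 h=3 -> lands@4:L; in-air after throw: [b2@4:L b1@6:L]
Beat 2 (L): throw ball3 h=9 -> lands@11:R; in-air after throw: [b2@4:L b1@6:L b3@11:R]
Beat 3 (R): throw ball4 h=6 -> lands@9:R; in-air after throw: [b2@4:L b1@6:L b4@9:R b3@11:R]
Beat 4 (L): throw ball2 h=3 -> lands@7:R; in-air after throw: [b1@6:L b2@7:R b4@9:R b3@11:R]
Beat 5 (R): throw ball5 h=9 -> lands@14:L; in-air after throw: [b1@6:L b2@7:R b4@9:R b3@11:R b5@14:L]
Beat 6 (L): throw ball1 h=6 -> lands@12:L; in-air after throw: [b2@7:R b4@9:R b3@11:R b1@12:L b5@14:L]
Beat 7 (R): throw ball2 h=3 -> lands@10:L; in-air after throw: [b4@9:R b2@10:L b3@11:R b1@12:L b5@14:L]
Beat 8 (L): throw ball6 h=9 -> lands@17:R; in-air after throw: [b4@9:R b2@10:L b3@11:R b1@12:L b5@14:L b6@17:R]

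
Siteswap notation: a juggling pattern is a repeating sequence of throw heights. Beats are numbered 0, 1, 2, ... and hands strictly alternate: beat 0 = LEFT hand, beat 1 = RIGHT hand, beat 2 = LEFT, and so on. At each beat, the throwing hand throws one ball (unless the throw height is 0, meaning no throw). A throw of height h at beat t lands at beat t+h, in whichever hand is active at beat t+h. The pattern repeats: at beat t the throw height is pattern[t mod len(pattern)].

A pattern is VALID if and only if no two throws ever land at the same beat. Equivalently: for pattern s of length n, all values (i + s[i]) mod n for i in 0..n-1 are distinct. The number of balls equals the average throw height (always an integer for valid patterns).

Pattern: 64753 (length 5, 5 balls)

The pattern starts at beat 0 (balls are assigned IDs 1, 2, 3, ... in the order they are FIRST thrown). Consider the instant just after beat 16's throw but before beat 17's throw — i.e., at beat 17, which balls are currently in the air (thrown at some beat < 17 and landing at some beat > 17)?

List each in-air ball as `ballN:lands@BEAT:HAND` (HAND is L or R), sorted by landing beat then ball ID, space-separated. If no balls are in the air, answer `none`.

Answer: ball4:lands@18:L ball3:lands@19:R ball1:lands@20:L ball2:lands@21:R

Derivation:
Beat 0 (L): throw ball1 h=6 -> lands@6:L; in-air after throw: [b1@6:L]
Beat 1 (R): throw ball2 h=4 -> lands@5:R; in-air after throw: [b2@5:R b1@6:L]
Beat 2 (L): throw ball3 h=7 -> lands@9:R; in-air after throw: [b2@5:R b1@6:L b3@9:R]
Beat 3 (R): throw ball4 h=5 -> lands@8:L; in-air after throw: [b2@5:R b1@6:L b4@8:L b3@9:R]
Beat 4 (L): throw ball5 h=3 -> lands@7:R; in-air after throw: [b2@5:R b1@6:L b5@7:R b4@8:L b3@9:R]
Beat 5 (R): throw ball2 h=6 -> lands@11:R; in-air after throw: [b1@6:L b5@7:R b4@8:L b3@9:R b2@11:R]
Beat 6 (L): throw ball1 h=4 -> lands@10:L; in-air after throw: [b5@7:R b4@8:L b3@9:R b1@10:L b2@11:R]
Beat 7 (R): throw ball5 h=7 -> lands@14:L; in-air after throw: [b4@8:L b3@9:R b1@10:L b2@11:R b5@14:L]
Beat 8 (L): throw ball4 h=5 -> lands@13:R; in-air after throw: [b3@9:R b1@10:L b2@11:R b4@13:R b5@14:L]
Beat 9 (R): throw ball3 h=3 -> lands@12:L; in-air after throw: [b1@10:L b2@11:R b3@12:L b4@13:R b5@14:L]
Beat 10 (L): throw ball1 h=6 -> lands@16:L; in-air after throw: [b2@11:R b3@12:L b4@13:R b5@14:L b1@16:L]
Beat 11 (R): throw ball2 h=4 -> lands@15:R; in-air after throw: [b3@12:L b4@13:R b5@14:L b2@15:R b1@16:L]
Beat 12 (L): throw ball3 h=7 -> lands@19:R; in-air after throw: [b4@13:R b5@14:L b2@15:R b1@16:L b3@19:R]
Beat 13 (R): throw ball4 h=5 -> lands@18:L; in-air after throw: [b5@14:L b2@15:R b1@16:L b4@18:L b3@19:R]
Beat 14 (L): throw ball5 h=3 -> lands@17:R; in-air after throw: [b2@15:R b1@16:L b5@17:R b4@18:L b3@19:R]
Beat 15 (R): throw ball2 h=6 -> lands@21:R; in-air after throw: [b1@16:L b5@17:R b4@18:L b3@19:R b2@21:R]
Beat 16 (L): throw ball1 h=4 -> lands@20:L; in-air after throw: [b5@17:R b4@18:L b3@19:R b1@20:L b2@21:R]
Beat 17 (R): throw ball5 h=7 -> lands@24:L; in-air after throw: [b4@18:L b3@19:R b1@20:L b2@21:R b5@24:L]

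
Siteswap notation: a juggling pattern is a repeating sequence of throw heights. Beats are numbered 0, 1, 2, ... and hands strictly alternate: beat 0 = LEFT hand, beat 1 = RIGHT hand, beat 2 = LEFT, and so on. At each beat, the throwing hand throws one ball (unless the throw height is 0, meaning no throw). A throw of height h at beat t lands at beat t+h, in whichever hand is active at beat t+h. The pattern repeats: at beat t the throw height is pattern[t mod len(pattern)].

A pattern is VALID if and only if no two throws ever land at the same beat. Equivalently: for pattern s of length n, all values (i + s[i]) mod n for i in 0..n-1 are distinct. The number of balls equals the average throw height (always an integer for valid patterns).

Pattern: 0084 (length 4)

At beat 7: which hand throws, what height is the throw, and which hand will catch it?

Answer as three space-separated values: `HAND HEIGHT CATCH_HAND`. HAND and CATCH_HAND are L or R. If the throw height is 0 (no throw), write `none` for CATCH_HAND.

Beat 7: 7 mod 2 = 1, so hand = R
Throw height = pattern[7 mod 4] = pattern[3] = 4
Lands at beat 7+4=11, 11 mod 2 = 1, so catch hand = R

Answer: R 4 R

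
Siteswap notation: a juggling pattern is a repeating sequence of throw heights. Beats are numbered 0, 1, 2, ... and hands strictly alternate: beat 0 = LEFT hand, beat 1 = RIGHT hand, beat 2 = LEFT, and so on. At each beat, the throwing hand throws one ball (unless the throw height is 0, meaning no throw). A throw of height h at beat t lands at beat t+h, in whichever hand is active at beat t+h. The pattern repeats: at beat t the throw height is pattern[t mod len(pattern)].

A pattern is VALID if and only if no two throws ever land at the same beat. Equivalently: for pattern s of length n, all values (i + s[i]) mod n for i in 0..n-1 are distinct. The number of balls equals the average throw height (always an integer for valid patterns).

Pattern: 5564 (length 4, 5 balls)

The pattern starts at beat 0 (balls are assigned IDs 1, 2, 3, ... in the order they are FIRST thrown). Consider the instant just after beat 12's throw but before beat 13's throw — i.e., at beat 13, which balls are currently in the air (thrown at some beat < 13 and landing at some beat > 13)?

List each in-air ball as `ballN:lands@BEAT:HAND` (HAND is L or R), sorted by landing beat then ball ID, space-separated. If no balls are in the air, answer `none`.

Beat 0 (L): throw ball1 h=5 -> lands@5:R; in-air after throw: [b1@5:R]
Beat 1 (R): throw ball2 h=5 -> lands@6:L; in-air after throw: [b1@5:R b2@6:L]
Beat 2 (L): throw ball3 h=6 -> lands@8:L; in-air after throw: [b1@5:R b2@6:L b3@8:L]
Beat 3 (R): throw ball4 h=4 -> lands@7:R; in-air after throw: [b1@5:R b2@6:L b4@7:R b3@8:L]
Beat 4 (L): throw ball5 h=5 -> lands@9:R; in-air after throw: [b1@5:R b2@6:L b4@7:R b3@8:L b5@9:R]
Beat 5 (R): throw ball1 h=5 -> lands@10:L; in-air after throw: [b2@6:L b4@7:R b3@8:L b5@9:R b1@10:L]
Beat 6 (L): throw ball2 h=6 -> lands@12:L; in-air after throw: [b4@7:R b3@8:L b5@9:R b1@10:L b2@12:L]
Beat 7 (R): throw ball4 h=4 -> lands@11:R; in-air after throw: [b3@8:L b5@9:R b1@10:L b4@11:R b2@12:L]
Beat 8 (L): throw ball3 h=5 -> lands@13:R; in-air after throw: [b5@9:R b1@10:L b4@11:R b2@12:L b3@13:R]
Beat 9 (R): throw ball5 h=5 -> lands@14:L; in-air after throw: [b1@10:L b4@11:R b2@12:L b3@13:R b5@14:L]
Beat 10 (L): throw ball1 h=6 -> lands@16:L; in-air after throw: [b4@11:R b2@12:L b3@13:R b5@14:L b1@16:L]
Beat 11 (R): throw ball4 h=4 -> lands@15:R; in-air after throw: [b2@12:L b3@13:R b5@14:L b4@15:R b1@16:L]
Beat 12 (L): throw ball2 h=5 -> lands@17:R; in-air after throw: [b3@13:R b5@14:L b4@15:R b1@16:L b2@17:R]
Beat 13 (R): throw ball3 h=5 -> lands@18:L; in-air after throw: [b5@14:L b4@15:R b1@16:L b2@17:R b3@18:L]

Answer: ball5:lands@14:L ball4:lands@15:R ball1:lands@16:L ball2:lands@17:R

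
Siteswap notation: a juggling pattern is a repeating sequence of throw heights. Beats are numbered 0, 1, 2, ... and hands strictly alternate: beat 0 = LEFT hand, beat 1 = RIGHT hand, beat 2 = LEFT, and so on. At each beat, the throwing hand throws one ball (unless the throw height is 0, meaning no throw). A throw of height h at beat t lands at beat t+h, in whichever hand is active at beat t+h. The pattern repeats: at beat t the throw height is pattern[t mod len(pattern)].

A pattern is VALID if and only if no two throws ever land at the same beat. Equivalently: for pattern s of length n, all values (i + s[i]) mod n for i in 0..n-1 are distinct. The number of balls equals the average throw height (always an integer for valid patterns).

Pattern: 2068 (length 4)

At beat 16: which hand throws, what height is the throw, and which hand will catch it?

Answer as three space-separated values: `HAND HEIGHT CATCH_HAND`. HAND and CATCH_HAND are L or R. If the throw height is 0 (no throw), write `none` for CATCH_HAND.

Answer: L 2 L

Derivation:
Beat 16: 16 mod 2 = 0, so hand = L
Throw height = pattern[16 mod 4] = pattern[0] = 2
Lands at beat 16+2=18, 18 mod 2 = 0, so catch hand = L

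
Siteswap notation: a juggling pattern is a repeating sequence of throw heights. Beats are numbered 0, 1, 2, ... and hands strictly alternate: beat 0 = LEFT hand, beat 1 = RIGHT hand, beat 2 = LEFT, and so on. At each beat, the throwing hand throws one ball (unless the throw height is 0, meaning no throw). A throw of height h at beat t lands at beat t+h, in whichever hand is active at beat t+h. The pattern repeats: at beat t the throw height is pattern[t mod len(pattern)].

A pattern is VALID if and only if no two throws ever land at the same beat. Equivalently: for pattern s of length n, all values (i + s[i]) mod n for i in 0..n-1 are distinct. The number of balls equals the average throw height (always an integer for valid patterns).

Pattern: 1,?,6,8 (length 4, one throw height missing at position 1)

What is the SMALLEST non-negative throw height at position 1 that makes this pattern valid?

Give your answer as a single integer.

Answer: 1

Derivation:
i=0: (0 + 1) mod 4 = 1
i=1: s[i]=? (unknown)
i=2: (2 + 6) mod 4 = 0
i=3: (3 + 8) mod 4 = 3
Known residues: [0, 1, 3]; need a permutation of 0..3, so missing residue r = 2
Need (1 + s) mod 4 = 2; smallest s = (2 - 1) mod 4 = 1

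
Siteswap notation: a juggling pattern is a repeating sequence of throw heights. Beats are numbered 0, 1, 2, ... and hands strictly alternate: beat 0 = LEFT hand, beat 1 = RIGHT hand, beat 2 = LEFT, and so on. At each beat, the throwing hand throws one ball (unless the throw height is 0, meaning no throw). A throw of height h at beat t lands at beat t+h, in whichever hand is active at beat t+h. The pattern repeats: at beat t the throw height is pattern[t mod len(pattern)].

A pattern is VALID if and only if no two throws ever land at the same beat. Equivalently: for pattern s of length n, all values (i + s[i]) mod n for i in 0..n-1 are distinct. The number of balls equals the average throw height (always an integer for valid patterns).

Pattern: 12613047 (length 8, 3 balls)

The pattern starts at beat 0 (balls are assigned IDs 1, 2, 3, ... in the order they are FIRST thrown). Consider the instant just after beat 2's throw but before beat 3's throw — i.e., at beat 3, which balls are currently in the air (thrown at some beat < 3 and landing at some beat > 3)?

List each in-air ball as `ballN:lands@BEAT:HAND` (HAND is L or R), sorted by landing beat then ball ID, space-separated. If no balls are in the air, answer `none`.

Beat 0 (L): throw ball1 h=1 -> lands@1:R; in-air after throw: [b1@1:R]
Beat 1 (R): throw ball1 h=2 -> lands@3:R; in-air after throw: [b1@3:R]
Beat 2 (L): throw ball2 h=6 -> lands@8:L; in-air after throw: [b1@3:R b2@8:L]
Beat 3 (R): throw ball1 h=1 -> lands@4:L; in-air after throw: [b1@4:L b2@8:L]

Answer: ball2:lands@8:L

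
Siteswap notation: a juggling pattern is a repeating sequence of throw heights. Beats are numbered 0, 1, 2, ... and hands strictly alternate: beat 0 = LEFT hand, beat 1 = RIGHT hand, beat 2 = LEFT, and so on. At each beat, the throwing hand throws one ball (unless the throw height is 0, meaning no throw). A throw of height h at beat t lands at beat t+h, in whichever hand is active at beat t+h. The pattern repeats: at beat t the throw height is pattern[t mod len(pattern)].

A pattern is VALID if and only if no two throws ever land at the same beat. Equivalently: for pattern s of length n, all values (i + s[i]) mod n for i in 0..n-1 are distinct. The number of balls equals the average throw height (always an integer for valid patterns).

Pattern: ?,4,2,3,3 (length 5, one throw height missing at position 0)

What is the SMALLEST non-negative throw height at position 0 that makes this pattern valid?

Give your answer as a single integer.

i=0: s[i]=? (unknown)
i=1: (1 + 4) mod 5 = 0
i=2: (2 + 2) mod 5 = 4
i=3: (3 + 3) mod 5 = 1
i=4: (4 + 3) mod 5 = 2
Known residues: [0, 1, 2, 4]; need a permutation of 0..4, so missing residue r = 3
Need (0 + s) mod 5 = 3; smallest s = (3 - 0) mod 5 = 3

Answer: 3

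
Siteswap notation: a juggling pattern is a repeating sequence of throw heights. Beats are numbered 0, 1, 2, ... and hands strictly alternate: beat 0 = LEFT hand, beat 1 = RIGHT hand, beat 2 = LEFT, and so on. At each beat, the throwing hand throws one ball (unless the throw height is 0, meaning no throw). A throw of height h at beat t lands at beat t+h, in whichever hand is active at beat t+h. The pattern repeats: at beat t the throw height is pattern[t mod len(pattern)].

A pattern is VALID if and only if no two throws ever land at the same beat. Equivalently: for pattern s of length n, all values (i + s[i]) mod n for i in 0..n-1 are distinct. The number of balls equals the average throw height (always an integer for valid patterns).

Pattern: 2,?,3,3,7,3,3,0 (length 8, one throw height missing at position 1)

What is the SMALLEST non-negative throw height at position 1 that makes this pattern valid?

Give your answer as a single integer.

Answer: 3

Derivation:
i=0: (0 + 2) mod 8 = 2
i=1: s[i]=? (unknown)
i=2: (2 + 3) mod 8 = 5
i=3: (3 + 3) mod 8 = 6
i=4: (4 + 7) mod 8 = 3
i=5: (5 + 3) mod 8 = 0
i=6: (6 + 3) mod 8 = 1
i=7: (7 + 0) mod 8 = 7
Known residues: [0, 1, 2, 3, 5, 6, 7]; need a permutation of 0..7, so missing residue r = 4
Need (1 + s) mod 8 = 4; smallest s = (4 - 1) mod 8 = 3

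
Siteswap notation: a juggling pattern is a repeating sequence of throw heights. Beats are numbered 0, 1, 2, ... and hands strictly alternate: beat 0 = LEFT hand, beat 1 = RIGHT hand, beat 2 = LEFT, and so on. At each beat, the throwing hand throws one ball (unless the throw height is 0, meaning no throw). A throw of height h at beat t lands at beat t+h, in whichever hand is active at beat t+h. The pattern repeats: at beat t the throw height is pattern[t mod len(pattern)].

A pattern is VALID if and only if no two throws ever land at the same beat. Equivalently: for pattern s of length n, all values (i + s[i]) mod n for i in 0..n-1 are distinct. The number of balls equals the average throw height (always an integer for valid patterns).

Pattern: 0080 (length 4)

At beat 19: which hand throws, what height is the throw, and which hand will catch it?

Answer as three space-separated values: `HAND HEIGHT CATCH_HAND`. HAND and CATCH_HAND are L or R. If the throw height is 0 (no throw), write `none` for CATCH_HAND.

Beat 19: 19 mod 2 = 1, so hand = R
Throw height = pattern[19 mod 4] = pattern[3] = 0

Answer: R 0 none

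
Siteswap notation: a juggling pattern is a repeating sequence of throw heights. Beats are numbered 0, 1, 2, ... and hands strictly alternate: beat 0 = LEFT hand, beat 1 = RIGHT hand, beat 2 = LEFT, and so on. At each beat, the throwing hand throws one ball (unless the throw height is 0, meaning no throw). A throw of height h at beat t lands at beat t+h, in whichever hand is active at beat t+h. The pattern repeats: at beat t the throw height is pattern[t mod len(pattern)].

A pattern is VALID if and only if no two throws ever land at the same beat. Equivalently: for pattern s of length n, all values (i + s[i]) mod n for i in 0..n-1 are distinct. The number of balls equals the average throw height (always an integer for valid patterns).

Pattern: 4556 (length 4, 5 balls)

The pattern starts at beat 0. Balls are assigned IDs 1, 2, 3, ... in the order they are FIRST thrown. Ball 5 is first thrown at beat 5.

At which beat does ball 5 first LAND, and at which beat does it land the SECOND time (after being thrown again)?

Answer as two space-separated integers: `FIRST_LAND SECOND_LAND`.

Beat 0 (L): throw ball1 h=4 -> lands@4:L; in-air after throw: [b1@4:L]
Beat 1 (R): throw ball2 h=5 -> lands@6:L; in-air after throw: [b1@4:L b2@6:L]
Beat 2 (L): throw ball3 h=5 -> lands@7:R; in-air after throw: [b1@4:L b2@6:L b3@7:R]
Beat 3 (R): throw ball4 h=6 -> lands@9:R; in-air after throw: [b1@4:L b2@6:L b3@7:R b4@9:R]
Beat 4 (L): throw ball1 h=4 -> lands@8:L; in-air after throw: [b2@6:L b3@7:R b1@8:L b4@9:R]
Beat 5 (R): throw ball5 h=5 -> lands@10:L; in-air after throw: [b2@6:L b3@7:R b1@8:L b4@9:R b5@10:L]
Beat 6 (L): throw ball2 h=5 -> lands@11:R; in-air after throw: [b3@7:R b1@8:L b4@9:R b5@10:L b2@11:R]
Beat 7 (R): throw ball3 h=6 -> lands@13:R; in-air after throw: [b1@8:L b4@9:R b5@10:L b2@11:R b3@13:R]
Beat 8 (L): throw ball1 h=4 -> lands@12:L; in-air after throw: [b4@9:R b5@10:L b2@11:R b1@12:L b3@13:R]
Beat 9 (R): throw ball4 h=5 -> lands@14:L; in-air after throw: [b5@10:L b2@11:R b1@12:L b3@13:R b4@14:L]
Beat 10 (L): throw ball5 h=5 -> lands@15:R; in-air after throw: [b2@11:R b1@12:L b3@13:R b4@14:L b5@15:R]
Beat 11 (R): throw ball2 h=6 -> lands@17:R; in-air after throw: [b1@12:L b3@13:R b4@14:L b5@15:R b2@17:R]
Beat 12 (L): throw ball1 h=4 -> lands@16:L; in-air after throw: [b3@13:R b4@14:L b5@15:R b1@16:L b2@17:R]
Beat 13 (R): throw ball3 h=5 -> lands@18:L; in-air after throw: [b4@14:L b5@15:R b1@16:L b2@17:R b3@18:L]
Beat 14 (L): throw ball4 h=5 -> lands@19:R; in-air after throw: [b5@15:R b1@16:L b2@17:R b3@18:L b4@19:R]
Beat 15 (R): throw ball5 h=6 -> lands@21:R; in-air after throw: [b1@16:L b2@17:R b3@18:L b4@19:R b5@21:R]
Ball 5: thrown@5 h=5 -> first land @10; rethrown@10 h=5 -> second land @15

Answer: 10 15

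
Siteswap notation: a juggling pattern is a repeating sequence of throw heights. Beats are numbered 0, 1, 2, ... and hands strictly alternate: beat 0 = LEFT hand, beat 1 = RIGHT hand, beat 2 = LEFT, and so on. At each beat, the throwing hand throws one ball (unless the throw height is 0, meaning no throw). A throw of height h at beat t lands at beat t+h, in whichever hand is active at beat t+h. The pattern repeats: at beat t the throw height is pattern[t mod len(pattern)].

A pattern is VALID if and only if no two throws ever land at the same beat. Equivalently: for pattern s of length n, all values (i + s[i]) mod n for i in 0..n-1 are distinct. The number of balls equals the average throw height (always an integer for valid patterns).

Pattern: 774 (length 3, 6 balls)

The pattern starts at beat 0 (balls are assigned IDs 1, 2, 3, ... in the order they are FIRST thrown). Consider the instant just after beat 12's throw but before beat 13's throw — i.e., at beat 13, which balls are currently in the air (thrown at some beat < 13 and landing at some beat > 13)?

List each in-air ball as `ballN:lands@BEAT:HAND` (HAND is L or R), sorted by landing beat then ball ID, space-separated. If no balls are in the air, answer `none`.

Answer: ball1:lands@14:L ball5:lands@15:R ball6:lands@16:L ball4:lands@17:R ball2:lands@19:R

Derivation:
Beat 0 (L): throw ball1 h=7 -> lands@7:R; in-air after throw: [b1@7:R]
Beat 1 (R): throw ball2 h=7 -> lands@8:L; in-air after throw: [b1@7:R b2@8:L]
Beat 2 (L): throw ball3 h=4 -> lands@6:L; in-air after throw: [b3@6:L b1@7:R b2@8:L]
Beat 3 (R): throw ball4 h=7 -> lands@10:L; in-air after throw: [b3@6:L b1@7:R b2@8:L b4@10:L]
Beat 4 (L): throw ball5 h=7 -> lands@11:R; in-air after throw: [b3@6:L b1@7:R b2@8:L b4@10:L b5@11:R]
Beat 5 (R): throw ball6 h=4 -> lands@9:R; in-air after throw: [b3@6:L b1@7:R b2@8:L b6@9:R b4@10:L b5@11:R]
Beat 6 (L): throw ball3 h=7 -> lands@13:R; in-air after throw: [b1@7:R b2@8:L b6@9:R b4@10:L b5@11:R b3@13:R]
Beat 7 (R): throw ball1 h=7 -> lands@14:L; in-air after throw: [b2@8:L b6@9:R b4@10:L b5@11:R b3@13:R b1@14:L]
Beat 8 (L): throw ball2 h=4 -> lands@12:L; in-air after throw: [b6@9:R b4@10:L b5@11:R b2@12:L b3@13:R b1@14:L]
Beat 9 (R): throw ball6 h=7 -> lands@16:L; in-air after throw: [b4@10:L b5@11:R b2@12:L b3@13:R b1@14:L b6@16:L]
Beat 10 (L): throw ball4 h=7 -> lands@17:R; in-air after throw: [b5@11:R b2@12:L b3@13:R b1@14:L b6@16:L b4@17:R]
Beat 11 (R): throw ball5 h=4 -> lands@15:R; in-air after throw: [b2@12:L b3@13:R b1@14:L b5@15:R b6@16:L b4@17:R]
Beat 12 (L): throw ball2 h=7 -> lands@19:R; in-air after throw: [b3@13:R b1@14:L b5@15:R b6@16:L b4@17:R b2@19:R]
Beat 13 (R): throw ball3 h=7 -> lands@20:L; in-air after throw: [b1@14:L b5@15:R b6@16:L b4@17:R b2@19:R b3@20:L]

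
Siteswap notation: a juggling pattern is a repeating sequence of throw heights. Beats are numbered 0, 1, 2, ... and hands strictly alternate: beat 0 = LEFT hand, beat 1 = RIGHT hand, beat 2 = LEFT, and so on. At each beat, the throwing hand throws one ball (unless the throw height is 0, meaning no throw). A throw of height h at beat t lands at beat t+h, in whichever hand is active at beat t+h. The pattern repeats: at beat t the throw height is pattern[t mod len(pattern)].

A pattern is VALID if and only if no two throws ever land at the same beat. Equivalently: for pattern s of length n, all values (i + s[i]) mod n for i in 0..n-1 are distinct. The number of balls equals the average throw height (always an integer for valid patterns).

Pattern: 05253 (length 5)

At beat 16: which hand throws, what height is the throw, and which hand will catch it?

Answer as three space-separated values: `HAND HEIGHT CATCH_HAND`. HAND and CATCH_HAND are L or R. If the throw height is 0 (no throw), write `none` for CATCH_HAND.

Beat 16: 16 mod 2 = 0, so hand = L
Throw height = pattern[16 mod 5] = pattern[1] = 5
Lands at beat 16+5=21, 21 mod 2 = 1, so catch hand = R

Answer: L 5 R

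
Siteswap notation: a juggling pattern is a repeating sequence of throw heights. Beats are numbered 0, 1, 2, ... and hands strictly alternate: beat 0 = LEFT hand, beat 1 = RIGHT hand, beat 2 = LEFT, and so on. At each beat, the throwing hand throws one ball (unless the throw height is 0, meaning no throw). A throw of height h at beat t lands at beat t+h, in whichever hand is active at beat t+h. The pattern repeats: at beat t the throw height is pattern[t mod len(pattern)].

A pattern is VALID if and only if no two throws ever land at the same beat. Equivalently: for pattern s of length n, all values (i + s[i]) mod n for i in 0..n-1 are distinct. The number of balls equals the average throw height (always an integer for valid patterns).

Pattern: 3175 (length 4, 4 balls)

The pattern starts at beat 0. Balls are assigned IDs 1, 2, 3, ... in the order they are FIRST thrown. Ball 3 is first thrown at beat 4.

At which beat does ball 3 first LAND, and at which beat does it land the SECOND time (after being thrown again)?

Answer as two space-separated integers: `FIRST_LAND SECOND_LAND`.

Answer: 7 12

Derivation:
Beat 0 (L): throw ball1 h=3 -> lands@3:R; in-air after throw: [b1@3:R]
Beat 1 (R): throw ball2 h=1 -> lands@2:L; in-air after throw: [b2@2:L b1@3:R]
Beat 2 (L): throw ball2 h=7 -> lands@9:R; in-air after throw: [b1@3:R b2@9:R]
Beat 3 (R): throw ball1 h=5 -> lands@8:L; in-air after throw: [b1@8:L b2@9:R]
Beat 4 (L): throw ball3 h=3 -> lands@7:R; in-air after throw: [b3@7:R b1@8:L b2@9:R]
Beat 5 (R): throw ball4 h=1 -> lands@6:L; in-air after throw: [b4@6:L b3@7:R b1@8:L b2@9:R]
Beat 6 (L): throw ball4 h=7 -> lands@13:R; in-air after throw: [b3@7:R b1@8:L b2@9:R b4@13:R]
Beat 7 (R): throw ball3 h=5 -> lands@12:L; in-air after throw: [b1@8:L b2@9:R b3@12:L b4@13:R]
Beat 8 (L): throw ball1 h=3 -> lands@11:R; in-air after throw: [b2@9:R b1@11:R b3@12:L b4@13:R]
Beat 9 (R): throw ball2 h=1 -> lands@10:L; in-air after throw: [b2@10:L b1@11:R b3@12:L b4@13:R]
Beat 10 (L): throw ball2 h=7 -> lands@17:R; in-air after throw: [b1@11:R b3@12:L b4@13:R b2@17:R]
Beat 11 (R): throw ball1 h=5 -> lands@16:L; in-air after throw: [b3@12:L b4@13:R b1@16:L b2@17:R]
Beat 12 (L): throw ball3 h=3 -> lands@15:R; in-air after throw: [b4@13:R b3@15:R b1@16:L b2@17:R]
Ball 3: thrown@4 h=3 -> first land @7; rethrown@7 h=5 -> second land @12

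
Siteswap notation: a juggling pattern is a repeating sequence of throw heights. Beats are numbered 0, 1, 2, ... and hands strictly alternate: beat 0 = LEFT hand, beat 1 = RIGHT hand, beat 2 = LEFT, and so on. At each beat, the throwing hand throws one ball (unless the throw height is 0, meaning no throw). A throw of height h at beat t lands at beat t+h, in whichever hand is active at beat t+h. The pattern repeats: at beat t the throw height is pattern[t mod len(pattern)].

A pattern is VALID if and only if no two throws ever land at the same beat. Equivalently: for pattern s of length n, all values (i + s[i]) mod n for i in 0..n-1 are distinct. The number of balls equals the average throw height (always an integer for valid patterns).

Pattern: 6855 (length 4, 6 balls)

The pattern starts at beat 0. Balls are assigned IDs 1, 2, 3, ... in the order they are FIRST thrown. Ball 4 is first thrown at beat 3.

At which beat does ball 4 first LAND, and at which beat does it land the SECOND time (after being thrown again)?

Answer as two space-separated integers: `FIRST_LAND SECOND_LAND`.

Beat 0 (L): throw ball1 h=6 -> lands@6:L; in-air after throw: [b1@6:L]
Beat 1 (R): throw ball2 h=8 -> lands@9:R; in-air after throw: [b1@6:L b2@9:R]
Beat 2 (L): throw ball3 h=5 -> lands@7:R; in-air after throw: [b1@6:L b3@7:R b2@9:R]
Beat 3 (R): throw ball4 h=5 -> lands@8:L; in-air after throw: [b1@6:L b3@7:R b4@8:L b2@9:R]
Beat 4 (L): throw ball5 h=6 -> lands@10:L; in-air after throw: [b1@6:L b3@7:R b4@8:L b2@9:R b5@10:L]
Beat 5 (R): throw ball6 h=8 -> lands@13:R; in-air after throw: [b1@6:L b3@7:R b4@8:L b2@9:R b5@10:L b6@13:R]
Beat 6 (L): throw ball1 h=5 -> lands@11:R; in-air after throw: [b3@7:R b4@8:L b2@9:R b5@10:L b1@11:R b6@13:R]
Beat 7 (R): throw ball3 h=5 -> lands@12:L; in-air after throw: [b4@8:L b2@9:R b5@10:L b1@11:R b3@12:L b6@13:R]
Beat 8 (L): throw ball4 h=6 -> lands@14:L; in-air after throw: [b2@9:R b5@10:L b1@11:R b3@12:L b6@13:R b4@14:L]
Beat 9 (R): throw ball2 h=8 -> lands@17:R; in-air after throw: [b5@10:L b1@11:R b3@12:L b6@13:R b4@14:L b2@17:R]
Beat 10 (L): throw ball5 h=5 -> lands@15:R; in-air after throw: [b1@11:R b3@12:L b6@13:R b4@14:L b5@15:R b2@17:R]
Beat 11 (R): throw ball1 h=5 -> lands@16:L; in-air after throw: [b3@12:L b6@13:R b4@14:L b5@15:R b1@16:L b2@17:R]
Beat 12 (L): throw ball3 h=6 -> lands@18:L; in-air after throw: [b6@13:R b4@14:L b5@15:R b1@16:L b2@17:R b3@18:L]
Beat 13 (R): throw ball6 h=8 -> lands@21:R; in-air after throw: [b4@14:L b5@15:R b1@16:L b2@17:R b3@18:L b6@21:R]
Beat 14 (L): throw ball4 h=5 -> lands@19:R; in-air after throw: [b5@15:R b1@16:L b2@17:R b3@18:L b4@19:R b6@21:R]
Ball 4: thrown@3 h=5 -> first land @8; rethrown@8 h=6 -> second land @14

Answer: 8 14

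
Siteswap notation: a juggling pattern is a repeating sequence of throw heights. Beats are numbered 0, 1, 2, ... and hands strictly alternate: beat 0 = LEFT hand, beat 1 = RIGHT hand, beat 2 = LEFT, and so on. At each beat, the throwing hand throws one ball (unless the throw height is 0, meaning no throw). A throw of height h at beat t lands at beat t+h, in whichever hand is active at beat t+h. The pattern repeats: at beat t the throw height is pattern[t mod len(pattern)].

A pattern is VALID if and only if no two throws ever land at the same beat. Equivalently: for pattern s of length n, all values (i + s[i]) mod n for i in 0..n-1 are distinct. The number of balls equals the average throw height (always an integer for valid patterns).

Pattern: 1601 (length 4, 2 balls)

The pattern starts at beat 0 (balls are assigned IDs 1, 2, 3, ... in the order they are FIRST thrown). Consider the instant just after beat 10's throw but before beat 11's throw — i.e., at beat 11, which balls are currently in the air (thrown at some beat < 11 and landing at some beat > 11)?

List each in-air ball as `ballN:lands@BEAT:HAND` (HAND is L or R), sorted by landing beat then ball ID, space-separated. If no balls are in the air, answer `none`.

Beat 0 (L): throw ball1 h=1 -> lands@1:R; in-air after throw: [b1@1:R]
Beat 1 (R): throw ball1 h=6 -> lands@7:R; in-air after throw: [b1@7:R]
Beat 3 (R): throw ball2 h=1 -> lands@4:L; in-air after throw: [b2@4:L b1@7:R]
Beat 4 (L): throw ball2 h=1 -> lands@5:R; in-air after throw: [b2@5:R b1@7:R]
Beat 5 (R): throw ball2 h=6 -> lands@11:R; in-air after throw: [b1@7:R b2@11:R]
Beat 7 (R): throw ball1 h=1 -> lands@8:L; in-air after throw: [b1@8:L b2@11:R]
Beat 8 (L): throw ball1 h=1 -> lands@9:R; in-air after throw: [b1@9:R b2@11:R]
Beat 9 (R): throw ball1 h=6 -> lands@15:R; in-air after throw: [b2@11:R b1@15:R]
Beat 11 (R): throw ball2 h=1 -> lands@12:L; in-air after throw: [b2@12:L b1@15:R]

Answer: ball1:lands@15:R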